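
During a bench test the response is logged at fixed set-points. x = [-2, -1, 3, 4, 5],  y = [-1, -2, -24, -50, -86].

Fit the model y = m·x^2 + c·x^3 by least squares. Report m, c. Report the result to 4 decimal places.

The normal system MᵀM·[m, c]ᵀ = Mᵀy is [[979, 4359]; [4359, 20515]]·[m, c]ᵀ = [-3172, -14588]ᵀ.
Δ = 979·20515 − 4359² = 1083304.
m = ((-3172)·20515 − 4359·(-14588))/1083304 = -185561/135413; c = (979·(-14588) − 4359·(-3172))/1083304 = -56863/135413.

m = -1.3703, c = -0.4199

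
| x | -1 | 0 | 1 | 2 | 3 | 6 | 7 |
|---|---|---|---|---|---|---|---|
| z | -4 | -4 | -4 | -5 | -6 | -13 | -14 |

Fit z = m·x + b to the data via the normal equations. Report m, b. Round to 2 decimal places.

m = -1.40, b = -3.53

With design matrix A, AᵀA = [[100, 18]; [18, 7]] and Aᵀz = [-204, -50]ᵀ.
Eliminating b: 7·(row 1) − 18·(row 2) gives 376·m = 7·(-204) − 18·(-50) = -528, so m = -66/47.
Then b = ((-50) − 18·(-66/47))/7 = -166/47.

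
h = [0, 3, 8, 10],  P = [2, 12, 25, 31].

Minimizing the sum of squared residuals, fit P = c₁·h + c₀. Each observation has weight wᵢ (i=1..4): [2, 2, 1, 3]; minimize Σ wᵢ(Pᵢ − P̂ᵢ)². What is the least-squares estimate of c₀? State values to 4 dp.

Entries of XᵀWX: Σwᵢ·h·h = 382, Σwᵢ·h = 44, Σwᵢ·1 = 8.
Moment sums: Σwᵢ·h·P = 1202, Σwᵢ·P = 146.
XᵀWX·[c₁, c₀]ᵀ = XᵀWP becomes [[382, 44]; [44, 8]]·[c₁, c₀]ᵀ = [1202, 146]ᵀ.
Eliminating c₀: 8·(row 1) − 44·(row 2) gives 1120·c₁ = 8·1202 − 44·146 = 3192, so c₁ = 57/20.
Then c₀ = (146 − 44·(57/20))/8 = 103/40.

c₀ = 2.5750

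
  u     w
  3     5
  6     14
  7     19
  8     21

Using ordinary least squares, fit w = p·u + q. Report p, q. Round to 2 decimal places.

Sums needed: Σu·u = 158, Σu = 24, Σ1 = 4.
For Aᵀw: Σu·w = 400, Σw = 59.
So AᵀA·[p, q]ᵀ = Aᵀw: [[158, 24]; [24, 4]]·[p, q]ᵀ = [400, 59]ᵀ.
Determinant 158·4 − 24² = 56.
p = (400·4 − 24·59)/56 = 23/7; q = (158·59 − 24·400)/56 = -139/28.

p = 3.29, q = -4.96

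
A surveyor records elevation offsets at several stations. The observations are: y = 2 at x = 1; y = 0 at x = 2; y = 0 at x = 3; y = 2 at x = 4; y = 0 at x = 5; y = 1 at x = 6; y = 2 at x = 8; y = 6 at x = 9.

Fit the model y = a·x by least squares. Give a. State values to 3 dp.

Forming AᵀA = [[236]] and Aᵀy = [86]ᵀ gives AᵀA·[a]ᵀ = Aᵀy.
Hence a = 86 / 236 ≈ 0.364407.

a = 0.364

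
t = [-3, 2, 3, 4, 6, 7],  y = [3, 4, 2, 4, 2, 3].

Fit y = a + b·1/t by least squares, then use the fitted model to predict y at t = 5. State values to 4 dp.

Sums needed: Σ1 = 6, Σ1/t = 89/84, Σ1/t·1/t = 457/784.
Moment sums: Σy = 18, Σ1/t·y = 24/7.
Eliminating b: (457/784)·(row 1) − (89/84)·(row 2) gives (16757/7056)·a = (457/784)·18 − (89/84)·(24/7) = 2689/392, so a = 48402/16757.
Then b = ((24/7) − (89/84)·(48402/16757))/(457/784) = 10584/16757.
At t = 5: ŷ = (48402/16757)·(1) + (10584/16757)·(1/5) = 252594/83785.

ŷ = 3.0148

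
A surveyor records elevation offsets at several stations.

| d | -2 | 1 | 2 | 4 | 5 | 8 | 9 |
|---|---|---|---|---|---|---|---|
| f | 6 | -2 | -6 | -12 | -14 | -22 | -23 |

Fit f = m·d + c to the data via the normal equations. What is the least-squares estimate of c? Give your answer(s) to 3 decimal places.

Compute the Gram sums: Σd·d = 195, Σd = 27, Σ1 = 7.
And Σd·f = -527, Σf = -73.
So MᵀM·[m, c]ᵀ = Mᵀf: [[195, 27]; [27, 7]]·[m, c]ᵀ = [-527, -73]ᵀ.
Eliminating c: 7·(row 1) − 27·(row 2) gives 636·m = 7·(-527) − 27·(-73) = -1718, so m = -859/318.
Then c = ((-73) − 27·(-859/318))/7 = -1/106.

c = -0.009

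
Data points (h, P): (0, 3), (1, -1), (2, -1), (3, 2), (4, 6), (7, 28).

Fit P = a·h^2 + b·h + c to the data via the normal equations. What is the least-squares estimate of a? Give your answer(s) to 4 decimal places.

Forming XᵀX = [[2755, 443, 79]; [443, 79, 17]; [79, 17, 6]] and XᵀP = [1481, 223, 37]ᵀ gives XᵀX·[a, b, c]ᵀ = XᵀP.
Inverting the 3×3 Gram matrix, [a, b, c]ᵀ = [949/968, -15179/4840, 5189/2420]ᵀ.

a = 0.9804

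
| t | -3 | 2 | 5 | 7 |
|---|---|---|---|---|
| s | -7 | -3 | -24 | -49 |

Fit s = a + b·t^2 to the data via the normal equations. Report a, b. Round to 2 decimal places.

a = 1.71, b = -1.03

XᵀX·[a, b]ᵀ = Xᵀs reads: 4·a + 87·b = -83;  87·a + 3123·b = -3076.
(Σ1 = 4, Σt^2 = 87, Σt^2·t^2 = 3123, Σs = -83, Σt^2·s = -3076.)
Eliminating b: 3123·(row 1) − 87·(row 2) gives 4923·a = 3123·(-83) − 87·(-3076) = 8403, so a = 2801/1641.
Then b = ((-3076) − 87·(2801/1641))/3123 = -5083/4923.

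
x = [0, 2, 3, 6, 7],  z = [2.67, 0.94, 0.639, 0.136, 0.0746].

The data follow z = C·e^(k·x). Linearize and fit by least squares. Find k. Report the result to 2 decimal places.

With ln zᵢ as the transformed response and xᵢ as the regressor:
Σx = 18.0000, Σ(x)² = 98.0000, Σln z = -4.1184, Σx·ln z = -31.6072.
Equations: 98.0000·k + 18.0000·ln C = -31.6072;  18.0000·k + 5·ln C = -4.1184.
Slope k = (n·Σx·ln z − Σx·Σln z)/(n·Σ(x)² − (Σx)²) = (5·-31.6072 − 18.0000·-4.1184)/166.0000 = -0.50545; ln C = (Σln z − k·Σx)/n = 0.99597.

k = -0.51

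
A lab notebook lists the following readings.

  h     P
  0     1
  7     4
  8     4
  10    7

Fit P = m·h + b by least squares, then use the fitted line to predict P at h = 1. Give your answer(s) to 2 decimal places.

P̂ = 1.22

Compute the Gram sums: Σh·h = 213, Σh = 25, Σ1 = 4.
For AᵀP: Σh·P = 130, ΣP = 16.
Normal equations: [[213, 25]; [25, 4]]·[m, b]ᵀ = [130, 16]ᵀ.
Eliminating b: 4·(row 1) − 25·(row 2) gives 227·m = 4·130 − 25·16 = 120, so m = 120/227.
Then b = (16 − 25·(120/227))/4 = 158/227.
At h = 1: P̂ = (120/227)·(1) + (158/227)·(1) = 278/227.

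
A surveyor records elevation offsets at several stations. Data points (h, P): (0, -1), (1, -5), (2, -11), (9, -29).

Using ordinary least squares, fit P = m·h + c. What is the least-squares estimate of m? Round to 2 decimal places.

m = -3.00

Normal-equation sums: Σh·h = 86, Σh = 12, Σ1 = 4.
And Σh·P = -288, ΣP = -46.
AᵀA·[m, c]ᵀ = AᵀP becomes [[86, 12]; [12, 4]]·[m, c]ᵀ = [-288, -46]ᵀ.
Eliminating c: 4·(row 1) − 12·(row 2) gives 200·m = 4·(-288) − 12·(-46) = -600, so m = -3.
Then c = ((-46) − 12·(-3))/4 = -5/2.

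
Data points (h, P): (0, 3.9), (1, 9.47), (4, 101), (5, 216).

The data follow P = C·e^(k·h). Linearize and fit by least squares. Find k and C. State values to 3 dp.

k = 0.799, C = 4.063

Linearized form: ln P = k·h + ln C. From the 4 transformed points,
Σh = 10.0000, Σ(h)² = 42.0000, Σln P = 13.5995, Σh·ln P = 47.5850.
Equations: 42.0000·k + 10.0000·ln C = 47.5850;  10.0000·k + 4·ln C = 13.5995.
Solving (det = 68.0000): k = 0.79919, ln C = 1.40190, so C = exp(1.40190) = 4.06291.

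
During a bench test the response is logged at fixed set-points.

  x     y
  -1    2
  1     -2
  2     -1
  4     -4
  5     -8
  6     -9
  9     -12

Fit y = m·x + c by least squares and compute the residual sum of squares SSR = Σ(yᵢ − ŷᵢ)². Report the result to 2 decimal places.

SSR = 7.25

From the data, Σx·x = 164, Σx = 26, Σ1 = 7.
Moment sums: Σx·y = -224, Σy = -34.
Normal equations: [[164, 26]; [26, 7]]·[m, c]ᵀ = [-224, -34]ᵀ.
det = 164·7 − 26² = 472.
m = ((-224)·7 − 26·(-34))/472 = -171/118; c = (164·(-34) − 26·(-224))/472 = 31/59.
Residuals: 3/118, -127/118, 81/59, 75/59, -151/118, -49/59, 61/118; SSR = 428/59.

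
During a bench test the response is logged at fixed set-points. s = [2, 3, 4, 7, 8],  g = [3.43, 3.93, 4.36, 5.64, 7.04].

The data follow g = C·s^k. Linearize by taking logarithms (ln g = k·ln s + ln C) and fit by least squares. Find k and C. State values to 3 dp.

k = 0.485, C = 2.345

Let Y = ln g. Fitting Y = k·ln s + ln C by least squares:
Σln s = 7.2034, Σ(ln s)² = 11.7199, Σln g = 7.7552, Σln s·ln g = 11.8237.
Equations: 11.7199·k + 7.2034·ln C = 11.8237;  7.2034·k + 5·ln C = 7.7552.
Solving (det = 6.7102): k = 0.48505, ln C = 0.85222, so C = exp(0.85222) = 2.34486.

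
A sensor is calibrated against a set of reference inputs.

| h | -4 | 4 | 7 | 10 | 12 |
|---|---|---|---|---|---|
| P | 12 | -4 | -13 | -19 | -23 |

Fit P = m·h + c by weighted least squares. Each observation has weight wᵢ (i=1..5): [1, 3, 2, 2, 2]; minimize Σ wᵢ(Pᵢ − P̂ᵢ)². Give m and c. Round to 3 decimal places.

Compute the Gram sums: Σwᵢ·h·h = 650, Σwᵢ·h = 66, Σwᵢ·1 = 10.
For AᵀWP: Σwᵢ·h·P = -1210, Σwᵢ·P = -110.
Determinant 650·10 − 66² = 2144.
m = ((-1210)·10 − 66·(-110))/2144 = -605/268; c = (650·(-110) − 66·(-1210))/2144 = 1045/268.

m = -2.257, c = 3.899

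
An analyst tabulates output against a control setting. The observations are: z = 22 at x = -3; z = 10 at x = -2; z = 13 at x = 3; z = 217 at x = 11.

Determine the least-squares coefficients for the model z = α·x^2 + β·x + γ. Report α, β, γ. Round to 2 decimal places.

α = 1.93, β = -1.46, γ = -0.11

Setting ∂/∂α … = 0 gives: 14819·α + 1323·β + 143·γ = 26612;  1323·α + 143·β + 9·γ = 2340;  143·α + 9·β + 4·γ = 262.
(Σx^2·x^2 = 14819, Σx^2·x = 1323, Σx^2 = 143, Σx·x = 143, Σx = 9, Σ1 = 4, Σx^2·z = 26612, Σx·z = 2340, Σz = 262.)
Inverting the 3×3 Gram matrix, [α, β, γ]ᵀ = [364197/189002, -275391/189002, -10391/94501]ᵀ.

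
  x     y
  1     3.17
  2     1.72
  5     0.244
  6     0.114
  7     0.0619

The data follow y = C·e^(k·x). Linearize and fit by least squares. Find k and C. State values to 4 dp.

Let Y = ln y. Fitting Y = k·x + ln C by least squares:
Σx = 21.0000, Σ(x)² = 115.0000, Σln y = -4.6683, Σx·ln y = -37.3195.
Equations: 115.0000·k + 21.0000·ln C = -37.3195;  21.0000·k + 5·ln C = -4.6683.
Slope k = (n·Σx·ln y − Σx·Σln y)/(n·Σ(x)² − (Σx)²) = (5·-37.3195 − 21.0000·-4.6683)/134.0000 = -0.66092; ln C = (Σln y − k·Σx)/n = 1.84219, so C = exp(1.84219) = 6.31033.

k = -0.6609, C = 6.3103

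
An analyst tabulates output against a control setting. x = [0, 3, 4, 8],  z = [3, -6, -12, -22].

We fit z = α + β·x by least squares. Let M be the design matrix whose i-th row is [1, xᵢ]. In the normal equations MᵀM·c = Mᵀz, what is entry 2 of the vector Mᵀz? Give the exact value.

-242

Entry 2 ↔ basis x, so (Mᵀz)_{2} = Σᵢ (x)·zᵢ = (0)·(3) + (3)·(-6) + (4)·(-12) + (8)·(-22) = -242.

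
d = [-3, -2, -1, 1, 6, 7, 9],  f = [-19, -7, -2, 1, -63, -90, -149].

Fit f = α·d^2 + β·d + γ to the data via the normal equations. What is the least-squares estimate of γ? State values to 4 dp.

From the data, Σd^2·d^2 = 10357, Σd^2·d = 1253, Σd^2 = 181, Σd·d = 181, Σd = 17, Σ1 = 7.
Moment sums: Σd^2·f = -18947, Σd·f = -2275, Σf = -329.
XᵀX·[α, β, γ]ᵀ = Xᵀf becomes [[10357, 1253, 181]; [1253, 181, 17]; [181, 17, 7]]·[α, β, γ]ᵀ = [-18947, -2275, -329]ᵀ.
Row-reducing yields α = -25083/12782, β = 11001/12782, γ = 10552/6391.

γ = 1.6511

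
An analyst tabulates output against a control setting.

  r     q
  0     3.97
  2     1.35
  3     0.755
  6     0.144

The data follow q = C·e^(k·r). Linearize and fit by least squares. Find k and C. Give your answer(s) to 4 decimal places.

k = -0.5539, C = 4.0074

Linearized form: ln q = k·r + ln C. From the 4 transformed points,
XᵀX = [[49.0000, 11.0000]; [11.0000, 4]], rhs = [-11.8706, -0.5401]ᵀ  (here Σr = 11.0000, Σ(r)² = 49.0000, Σln q = -0.5401, Σr·ln q = -11.8706).
Slope k = (n·Σr·ln q − Σr·Σln q)/(n·Σ(r)² − (Σr)²) = (4·-11.8706 − 11.0000·-0.5401)/75.0000 = -0.55388; ln C = (Σln q − k·Σr)/n = 1.38814, so C = exp(1.38814) = 4.00740.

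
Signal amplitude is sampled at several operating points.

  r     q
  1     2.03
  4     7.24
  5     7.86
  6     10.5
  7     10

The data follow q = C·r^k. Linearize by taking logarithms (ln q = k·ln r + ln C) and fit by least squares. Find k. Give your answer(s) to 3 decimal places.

With ln qᵢ as the transformed response and ln rᵢ as the regressor:
Σln r = 6.7334, Σ(ln r)² = 11.5091, Σln q = 9.4034, Σln r·ln q = 14.7564.
Equations: 11.5091·k + 6.7334·ln C = 14.7564;  6.7334·k + 5·ln C = 9.4034.
Slope k = (n·Σln r·ln q − Σln r·Σln q)/(n·Σ(ln r)² − (Σln r)²) = (5·14.7564 − 6.7334·9.4034)/12.2067 = 0.85732; ln C = (Σln q − k·Σln r)/n = 0.72615.

k = 0.857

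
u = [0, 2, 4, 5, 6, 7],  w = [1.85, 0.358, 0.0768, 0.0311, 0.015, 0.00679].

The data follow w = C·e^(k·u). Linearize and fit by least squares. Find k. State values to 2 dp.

With ln wᵢ as the transformed response and uᵢ as the regressor:
AᵀA = [[130.0000, 24.0000]; [24.0000, 6]], rhs = [-89.8177, -15.6411]ᵀ  (here Σu = 24.0000, Σ(u)² = 130.0000, Σln w = -15.6411, Σu·ln w = -89.8177).
Δ = 130.0000·6 − (24.0000)² = 204.0000; k = (-89.8177·6 − 24.0000·-15.6411)/204.0000 = -0.80156, ln C = (130.0000·-15.6411 − 24.0000·-89.8177)/204.0000 = 0.59940.

k = -0.80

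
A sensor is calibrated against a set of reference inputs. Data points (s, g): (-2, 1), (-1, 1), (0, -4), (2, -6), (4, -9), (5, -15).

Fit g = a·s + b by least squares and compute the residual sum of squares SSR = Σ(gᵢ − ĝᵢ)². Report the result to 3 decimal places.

SSR = 12.780

With design matrix M, MᵀM = [[50, 8]; [8, 6]] and Mᵀg = [-126, -32]ᵀ.
Δ = 50·6 − 8² = 236.
a = ((-126)·6 − 8·(-32))/236 = -125/59; b = (50·(-32) − 8·(-126))/236 = -148/59.
Residuals: -43/59, 82/59, -88/59, 44/59, 117/59, -112/59; SSR = 754/59.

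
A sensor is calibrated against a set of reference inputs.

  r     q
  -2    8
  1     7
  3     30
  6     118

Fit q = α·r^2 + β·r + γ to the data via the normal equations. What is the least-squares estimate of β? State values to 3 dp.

β = 1.751

Normal-equation sums: Σr^2·r^2 = 1394, Σr^2·r = 236, Σr^2 = 50, Σr·r = 50, Σr = 8, Σ1 = 4.
And Σr^2·q = 4557, Σr·q = 789, Σq = 163.
So MᵀM·[α, β, γ]ᵀ = Mᵀq: [[1394, 236, 50]; [236, 50, 8]; [50, 8, 4]]·[α, β, γ]ᵀ = [4557, 789, 163]ᵀ.
Inverting the 3×3 Gram matrix, [α, β, γ]ᵀ = [89/30, 893/510, 14/85]ᵀ.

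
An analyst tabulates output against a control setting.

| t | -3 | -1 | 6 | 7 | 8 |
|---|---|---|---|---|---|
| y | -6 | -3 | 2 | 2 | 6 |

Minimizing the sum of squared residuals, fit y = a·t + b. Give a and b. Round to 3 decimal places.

The normal system XᵀX·[a, b]ᵀ = Xᵀy is [[159, 17]; [17, 5]]·[a, b]ᵀ = [95, 1]ᵀ.
Eliminating b: 5·(row 1) − 17·(row 2) gives 506·a = 5·95 − 17·1 = 458, so a = 229/253.
Then b = (1 − 17·(229/253))/5 = -728/253.

a = 0.905, b = -2.877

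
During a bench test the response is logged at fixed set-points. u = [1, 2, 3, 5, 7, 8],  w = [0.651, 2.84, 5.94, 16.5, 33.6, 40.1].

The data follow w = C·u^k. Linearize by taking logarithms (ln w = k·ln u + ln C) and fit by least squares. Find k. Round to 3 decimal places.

With ln wᵢ as the transformed response and ln uᵢ as the regressor:
XᵀX = [[12.3883, 7.4265]; [7.4265, 6]], rhs = [21.7077, 12.4055]ᵀ  (here Σln u = 7.4265, Σ(ln u)² = 12.3883, Σln w = 12.4055, Σln u·ln w = 21.7077).
Slope k = (n·Σln u·ln w − Σln u·Σln w)/(n·Σ(ln u)² − (Σln u)²) = (6·21.7077 − 7.4265·12.4055)/19.1764 = 1.98765; ln C = (Σln w − k·Σln u)/n = -0.39264.

k = 1.988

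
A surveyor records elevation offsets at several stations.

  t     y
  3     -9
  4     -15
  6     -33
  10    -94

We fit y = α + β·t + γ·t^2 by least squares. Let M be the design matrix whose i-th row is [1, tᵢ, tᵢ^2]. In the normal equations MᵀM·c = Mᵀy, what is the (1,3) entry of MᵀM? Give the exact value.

161

Row 1 ↔ basis 1, column 3 ↔ basis t^2, so (MᵀM)_{1,3} = Σᵢ t^2 = (1)·(9) + (1)·(16) + (1)·(36) + (1)·(100) = 161.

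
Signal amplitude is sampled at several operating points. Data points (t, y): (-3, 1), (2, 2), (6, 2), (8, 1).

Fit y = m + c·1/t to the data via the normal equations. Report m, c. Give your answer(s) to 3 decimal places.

Compute the Gram sums: Σ1 = 4, Σ1/t = 11/24, Σ1/t·1/t = 233/576.
Right-hand side: Σy = 6, Σ1/t·y = 9/8.
Normal equations: [[4, 11/24]; [11/24, 233/576]]·[m, c]ᵀ = [6, 9/8]ᵀ.
Δ = 4·(233/576) − (11/24)² = 811/576.
m = (6·(233/576) − (11/24)·(9/8))/(811/576) = 1101/811; c = (4·(9/8) − (11/24)·6)/(811/576) = 1008/811.

m = 1.358, c = 1.243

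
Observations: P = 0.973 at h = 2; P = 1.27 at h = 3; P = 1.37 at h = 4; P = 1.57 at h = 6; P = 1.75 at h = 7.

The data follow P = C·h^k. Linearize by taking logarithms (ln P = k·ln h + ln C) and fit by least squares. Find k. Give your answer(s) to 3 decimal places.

Linearized form: ln P = k·ln h + ln C. From the 5 transformed points,
Sums: Σln h = 6.9157, Σ(ln h)² = 10.6062, Σln P = 1.5371, Σln h·ln P = 2.5772.
Normal system: [[10.6062, 6.9157]; [6.9157, 5]]·[k, ln C]ᵀ = [2.5772, 1.5371]ᵀ.
Solving (det = 5.2037): k = 0.43346, ln C = -0.29211.

k = 0.433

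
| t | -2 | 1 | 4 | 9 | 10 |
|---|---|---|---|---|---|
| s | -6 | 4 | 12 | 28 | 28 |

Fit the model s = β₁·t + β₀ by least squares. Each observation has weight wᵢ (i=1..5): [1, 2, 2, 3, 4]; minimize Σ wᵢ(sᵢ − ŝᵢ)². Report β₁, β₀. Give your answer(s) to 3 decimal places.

The normal equations are: 681·β₁ + 75·β₀ = 1992;  75·β₁ + 12·β₀ = 222.
det = 681·12 − 75² = 2547.
β₁ = (1992·12 − 75·222)/2547 = 806/283; β₀ = (681·222 − 75·1992)/2547 = 198/283.

β₁ = 2.848, β₀ = 0.700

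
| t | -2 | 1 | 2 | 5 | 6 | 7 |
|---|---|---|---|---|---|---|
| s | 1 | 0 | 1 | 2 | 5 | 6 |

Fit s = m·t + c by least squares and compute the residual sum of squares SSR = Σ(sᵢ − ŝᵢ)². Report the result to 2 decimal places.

Setting ∂/∂m … = 0 gives: 119·m + 19·c = 82;  19·m + 6·c = 15.
det = 119·6 − 19² = 353.
m = (82·6 − 19·15)/353 = 207/353; c = (119·15 − 19·82)/353 = 227/353.
Residuals: 540/353, -434/353, -288/353, -556/353, 296/353, 442/353; SSR = 3272/353.

SSR = 9.27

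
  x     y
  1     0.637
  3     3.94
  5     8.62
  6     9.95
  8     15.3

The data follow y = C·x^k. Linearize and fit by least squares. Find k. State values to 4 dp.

With ln yᵢ as the transformed response and ln xᵢ as the regressor:
Σln x = 6.5793, Σ(ln x)² = 11.3317, Σln y = 8.0997, Σln x·ln y = 14.7624.
Equations: 11.3317·k + 6.5793·ln C = 14.7624;  6.5793·k + 5·ln C = 8.0997.
Δ = 11.3317·5 − (6.5793)² = 13.3720; k = (14.7624·5 − 6.5793·8.0997)/13.3720 = 1.53468, ln C = (11.3317·8.0997 − 6.5793·14.7624)/13.3720 = -0.39947.

k = 1.5347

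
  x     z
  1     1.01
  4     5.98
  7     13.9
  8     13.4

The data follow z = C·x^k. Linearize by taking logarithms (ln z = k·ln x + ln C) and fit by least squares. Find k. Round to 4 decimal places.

Taking logs, ln z = k·ln x + ln C, so regress ln z on ln x.
AᵀA = [[10.0325, 5.4116]; [5.4116, 4]], rhs = [12.9974, 7.0255]ᵀ  (here Σln x = 5.4116, Σ(ln x)² = 10.0325, Σln z = 7.0255, Σln x·ln z = 12.9974).
Solving (det = 10.8439): k = 1.28827, ln C = 0.01346.

k = 1.2883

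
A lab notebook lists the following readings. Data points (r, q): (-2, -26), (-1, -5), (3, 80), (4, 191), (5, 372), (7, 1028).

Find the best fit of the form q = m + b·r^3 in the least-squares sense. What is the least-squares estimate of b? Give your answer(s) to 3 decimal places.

The normal equations are: 6·m + 550·b = 1640;  550·m + 138164·b = 413701.
Eliminating b: 138164·(row 1) − 550·(row 2) gives 526484·m = 138164·1640 − 550·413701 = -946590, so m = -473295/263242.
Then b = (413701 − 550·(-473295/263242))/138164 = 790103/263242.

b = 3.001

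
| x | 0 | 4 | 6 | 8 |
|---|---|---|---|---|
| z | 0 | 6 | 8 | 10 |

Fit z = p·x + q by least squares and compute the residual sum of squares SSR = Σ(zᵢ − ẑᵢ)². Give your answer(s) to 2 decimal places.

SSR = 0.69

Normal-equation sums: Σx·x = 116, Σx = 18, Σ1 = 4.
Right-hand side: Σx·z = 152, Σz = 24.
So MᵀM·[p, q]ᵀ = Mᵀz: [[116, 18]; [18, 4]]·[p, q]ᵀ = [152, 24]ᵀ.
Eliminating q: 4·(row 1) − 18·(row 2) gives 140·p = 4·152 − 18·24 = 176, so p = 44/35.
Then q = (24 − 18·(44/35))/4 = 12/35.
Residuals: -12/35, 22/35, 4/35, -2/5; SSR = 24/35.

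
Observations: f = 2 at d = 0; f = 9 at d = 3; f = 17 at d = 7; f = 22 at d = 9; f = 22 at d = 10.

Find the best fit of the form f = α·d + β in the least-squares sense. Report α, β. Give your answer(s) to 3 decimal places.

Forming XᵀX = [[239, 29]; [29, 5]] and Xᵀf = [564, 72]ᵀ gives XᵀX·[α, β]ᵀ = Xᵀf.
det = 239·5 − 29² = 354.
α = (564·5 − 29·72)/354 = 122/59; β = (239·72 − 29·564)/354 = 142/59.

α = 2.068, β = 2.407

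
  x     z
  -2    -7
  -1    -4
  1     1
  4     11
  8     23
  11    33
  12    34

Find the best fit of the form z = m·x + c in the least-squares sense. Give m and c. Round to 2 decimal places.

Entries of AᵀA: Σx·x = 351, Σx = 33, Σ1 = 7.
For Aᵀz: Σx·z = 1018, Σz = 91.
So AᵀA·[m, c]ᵀ = Aᵀz: [[351, 33]; [33, 7]]·[m, c]ᵀ = [1018, 91]ᵀ.
Eliminating c: 7·(row 1) − 33·(row 2) gives 1368·m = 7·1018 − 33·91 = 4123, so m = 217/72.
Then c = (91 − 33·(217/72))/7 = -29/24.

m = 3.01, c = -1.21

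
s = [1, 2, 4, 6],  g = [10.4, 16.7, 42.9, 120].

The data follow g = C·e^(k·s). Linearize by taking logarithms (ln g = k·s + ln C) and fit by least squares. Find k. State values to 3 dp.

k = 0.488

Linearized form: ln g = k·s + ln C. From the 4 transformed points,
Over the data: Σs = 13.0000, Σ(s)² = 57.0000, Σln g = 13.7036, Σs·ln g = 51.7331.
Normal system: [[57.0000, 13.0000]; [13.0000, 4]]·[k, ln C]ᵀ = [51.7331, 13.7036]ᵀ.
Slope k = (n·Σs·ln g − Σs·Σln g)/(n·Σ(s)² − (Σs)²) = (4·51.7331 − 13.0000·13.7036)/59.0000 = 0.48789; ln C = (Σln g − k·Σs)/n = 1.84024.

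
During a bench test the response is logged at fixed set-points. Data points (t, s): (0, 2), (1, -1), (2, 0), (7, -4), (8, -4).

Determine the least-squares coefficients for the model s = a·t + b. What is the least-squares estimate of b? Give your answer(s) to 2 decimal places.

b = 1.02

With design matrix A, AᵀA = [[118, 18]; [18, 5]] and Aᵀs = [-61, -7]ᵀ.
det = 118·5 − 18² = 266.
a = ((-61)·5 − 18·(-7))/266 = -179/266; b = (118·(-7) − 18·(-61))/266 = 136/133.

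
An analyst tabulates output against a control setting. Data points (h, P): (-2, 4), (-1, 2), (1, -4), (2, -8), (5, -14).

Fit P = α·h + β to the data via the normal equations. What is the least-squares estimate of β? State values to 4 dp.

The normal system AᵀA·[α, β]ᵀ = AᵀP is [[35, 5]; [5, 5]]·[α, β]ᵀ = [-100, -20]ᵀ.
Eliminating β: 5·(row 1) − 5·(row 2) gives 150·α = 5·(-100) − 5·(-20) = -400, so α = -8/3.
Then β = ((-20) − 5·(-8/3))/5 = -4/3.

β = -1.3333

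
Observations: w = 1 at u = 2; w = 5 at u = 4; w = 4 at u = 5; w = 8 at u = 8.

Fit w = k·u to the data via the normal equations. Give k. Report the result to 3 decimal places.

From the data, Σu·u = 109.
For Xᵀw: Σu·w = 106.
k = 106/109 = 0.972477.

k = 0.972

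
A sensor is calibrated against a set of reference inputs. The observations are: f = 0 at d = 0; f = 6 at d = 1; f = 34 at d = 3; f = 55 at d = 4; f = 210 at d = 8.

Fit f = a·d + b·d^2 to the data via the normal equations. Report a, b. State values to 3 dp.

The normal system XᵀX·[a, b]ᵀ = Xᵀf is [[90, 604]; [604, 4434]]·[a, b]ᵀ = [2008, 14632]ᵀ.
det = 90·4434 − 604² = 34244.
a = (2008·4434 − 604·14632)/34244 = 2348/1223; b = (90·14632 − 604·2008)/34244 = 3716/1223.

a = 1.920, b = 3.038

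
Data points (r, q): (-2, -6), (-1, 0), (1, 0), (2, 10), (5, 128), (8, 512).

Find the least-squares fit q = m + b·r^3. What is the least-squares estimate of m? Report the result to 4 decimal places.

Forming AᵀA = [[6, 637]; [637, 277899]] and Aᵀq = [644, 278272]ᵀ gives AᵀA·[m, b]ᵀ = Aᵀq.
det = 6·277899 − 637² = 1261625.
m = (644·277899 − 637·278272)/1261625 = 1707692/1261625; b = (6·278272 − 637·644)/1261625 = 1259404/1261625.

m = 1.3536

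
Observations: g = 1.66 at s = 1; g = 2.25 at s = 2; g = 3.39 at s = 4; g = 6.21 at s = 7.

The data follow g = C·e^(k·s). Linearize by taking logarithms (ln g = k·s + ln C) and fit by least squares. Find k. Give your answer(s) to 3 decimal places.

k = 0.215

Taking logs, ln g = k·s + ln C, so regress ln g on s.
XᵀX = [[70.0000, 14.0000]; [14.0000, 4]], rhs = [19.7951, 4.3647]ᵀ  (here Σs = 14.0000, Σ(s)² = 70.0000, Σln g = 4.3647, Σs·ln g = 19.7951).
Solving (det = 84.0000): k = 0.21517, ln C = 0.33809.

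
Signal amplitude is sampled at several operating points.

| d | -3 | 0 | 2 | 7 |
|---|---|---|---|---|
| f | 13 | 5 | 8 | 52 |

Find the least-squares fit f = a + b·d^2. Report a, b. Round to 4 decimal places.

a = 4.4941, b = 0.9681

Entries of MᵀM: Σ1 = 4, Σd^2 = 62, Σd^2·d^2 = 2498.
Right-hand side: Σf = 78, Σd^2·f = 2697.
MᵀM·[a, b]ᵀ = Mᵀf becomes [[4, 62]; [62, 2498]]·[a, b]ᵀ = [78, 2697]ᵀ.
Determinant 4·2498 − 62² = 6148.
a = (78·2498 − 62·2697)/6148 = 13815/3074; b = (4·2697 − 62·78)/6148 = 1488/1537.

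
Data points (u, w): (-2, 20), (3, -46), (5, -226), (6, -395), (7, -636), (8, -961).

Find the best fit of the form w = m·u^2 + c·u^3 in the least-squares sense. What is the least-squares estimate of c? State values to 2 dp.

Compute the Gram sums: Σu^2·u^2 = 8515, Σu^2·u^3 = 60687, Σu^3·u^3 = 442867.
Right-hand side: Σu^2·w = -112872, Σu^3·w = -825152.
Determinant 8515·442867 − 60687² = 88100536.
m = ((-112872)·442867 − 60687·(-825152))/88100536 = 11089425/11012567; c = (8515·(-825152) − 60687·(-112872))/88100536 = -22038277/11012567.

c = -2.00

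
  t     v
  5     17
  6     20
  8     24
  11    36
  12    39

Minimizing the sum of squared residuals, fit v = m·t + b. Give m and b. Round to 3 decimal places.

Sums needed: Σt·t = 390, Σt = 42, Σ1 = 5.
Moment sums: Σt·v = 1261, Σv = 136.
MᵀM·[m, b]ᵀ = Mᵀv becomes [[390, 42]; [42, 5]]·[m, b]ᵀ = [1261, 136]ᵀ.
det = 390·5 − 42² = 186.
m = (1261·5 − 42·136)/186 = 593/186; b = (390·136 − 42·1261)/186 = 13/31.

m = 3.188, b = 0.419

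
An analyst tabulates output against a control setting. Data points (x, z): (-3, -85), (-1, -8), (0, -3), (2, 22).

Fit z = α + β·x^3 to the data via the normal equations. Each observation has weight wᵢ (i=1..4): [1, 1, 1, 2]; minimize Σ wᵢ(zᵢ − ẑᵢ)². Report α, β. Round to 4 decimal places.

α = -3.0767, β = 3.0514

The normal equations are: 5·α + (-12)·β = -52;  (-12)·α + 858·β = 2655.
(Σwᵢ·1 = 5, Σwᵢ·x^3 = -12, Σwᵢ·x^3·x^3 = 858, Σwᵢ·z = -52, Σwᵢ·x^3·z = 2655.)
Eliminating β: 858·(row 1) − (-12)·(row 2) gives 4146·α = 858·(-52) − (-12)·2655 = -12756, so α = -2126/691.
Then β = (2655 − (-12)·(-2126/691))/858 = 4217/1382.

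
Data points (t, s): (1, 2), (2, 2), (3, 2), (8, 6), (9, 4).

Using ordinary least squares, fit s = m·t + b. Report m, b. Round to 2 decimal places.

MᵀM·[m, b]ᵀ = Mᵀs reads: 159·m + 23·b = 96;  23·m + 5·b = 16.
Determinant 159·5 − 23² = 266.
m = (96·5 − 23·16)/266 = 8/19; b = (159·16 − 23·96)/266 = 24/19.

m = 0.42, b = 1.26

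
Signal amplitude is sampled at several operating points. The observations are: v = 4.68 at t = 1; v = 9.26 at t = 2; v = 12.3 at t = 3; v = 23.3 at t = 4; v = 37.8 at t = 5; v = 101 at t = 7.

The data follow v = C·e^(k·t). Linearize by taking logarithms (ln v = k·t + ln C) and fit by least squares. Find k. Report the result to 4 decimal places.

Linearized form: ln v = k·t + ln C. From the 6 transformed points,
Σt = 22.0000, Σ(t)² = 104.0000, Σln v = 17.6745, Σt·ln v = 76.5847.
Equations: 104.0000·k + 22.0000·ln C = 76.5847;  22.0000·k + 6·ln C = 17.6745.
Solving (det = 140.0000): k = 0.50478, ln C = 1.09488.

k = 0.5048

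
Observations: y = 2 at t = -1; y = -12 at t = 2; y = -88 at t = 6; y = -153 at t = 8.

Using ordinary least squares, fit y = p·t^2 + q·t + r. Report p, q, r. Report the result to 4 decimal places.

p = -2.1212, q = -2.3156, r = 1.6154

XᵀX·[p, q, r]ᵀ = Xᵀy reads: 5409·p + 735·q + 105·r = -13006;  735·p + 105·q + 15·r = -1778;  105·p + 15·q + 4·r = -251.
(Σt^2·t^2 = 5409, Σt^2·t = 735, Σt^2 = 105, Σt·t = 105, Σt = 15, Σ1 = 4, Σt^2·y = -13006, Σt·y = -1778, Σy = -251.)
Row-reducing yields p = -70/33, q = -4967/2145, r = 21/13.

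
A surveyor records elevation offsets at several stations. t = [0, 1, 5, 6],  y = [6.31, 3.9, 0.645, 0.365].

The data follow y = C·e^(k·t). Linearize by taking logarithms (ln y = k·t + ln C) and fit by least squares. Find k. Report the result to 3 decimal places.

Taking logs, ln y = k·t + ln C, so regress ln y on t.
Σt = 12.0000, Σ(t)² = 62.0000, Σln y = 1.7567, Σt·ln y = -6.8787.
Equations: 62.0000·k + 12.0000·ln C = -6.8787;  12.0000·k + 4·ln C = 1.7567.
Slope k = (n·Σt·ln y − Σt·Σln y)/(n·Σ(t)² − (Σt)²) = (4·-6.8787 − 12.0000·1.7567)/104.0000 = -0.46727; ln C = (Σln y − k·Σt)/n = 1.84099.

k = -0.467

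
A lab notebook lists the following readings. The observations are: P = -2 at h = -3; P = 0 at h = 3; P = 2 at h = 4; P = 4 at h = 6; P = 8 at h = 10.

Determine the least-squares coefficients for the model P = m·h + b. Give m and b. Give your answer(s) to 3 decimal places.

Compute the Gram sums: Σh·h = 170, Σh = 20, Σ1 = 5.
For AᵀP: Σh·P = 118, ΣP = 12.
Determinant 170·5 − 20² = 450.
m = (118·5 − 20·12)/450 = 7/9; b = (170·12 − 20·118)/450 = -32/45.

m = 0.778, b = -0.711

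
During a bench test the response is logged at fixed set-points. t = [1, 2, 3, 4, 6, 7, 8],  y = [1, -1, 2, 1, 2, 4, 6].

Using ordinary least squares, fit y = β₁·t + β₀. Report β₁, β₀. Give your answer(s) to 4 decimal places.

Compute the Gram sums: Σt·t = 179, Σt = 31, Σ1 = 7.
For Mᵀy: Σt·y = 97, Σy = 15.
Normal equations: [[179, 31]; [31, 7]]·[β₁, β₀]ᵀ = [97, 15]ᵀ.
Eliminating β₀: 7·(row 1) − 31·(row 2) gives 292·β₁ = 7·97 − 31·15 = 214, so β₁ = 107/146.
Then β₀ = (15 − 31·(107/146))/7 = -161/146.

β₁ = 0.7329, β₀ = -1.1027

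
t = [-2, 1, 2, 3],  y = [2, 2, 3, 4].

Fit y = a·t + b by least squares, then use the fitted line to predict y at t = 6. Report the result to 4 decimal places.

ŷ = 4.5357

AᵀA·[a, b]ᵀ = Aᵀy reads: 18·a + 4·b = 16;  4·a + 4·b = 11.
(Σt·t = 18, Σt = 4, Σ1 = 4, Σt·y = 16, Σy = 11.)
Δ = 18·4 − 4² = 56.
a = (16·4 − 4·11)/56 = 5/14; b = (18·11 − 4·16)/56 = 67/28.
At t = 6: ŷ = (5/14)·(6) + (67/28)·(1) = 127/28.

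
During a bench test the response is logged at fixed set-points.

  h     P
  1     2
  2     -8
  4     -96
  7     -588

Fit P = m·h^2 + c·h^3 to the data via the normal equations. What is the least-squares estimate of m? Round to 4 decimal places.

m = 2.0315

The normal equations are: 2674·m + 17864·c = -30378;  17864·m + 121810·c = -207890.
(Σh^2·h^2 = 2674, Σh^2·h^3 = 17864, Σh^3·h^3 = 121810, Σh^2·P = -30378, Σh^3·P = -207890.)
Determinant 2674·121810 − 17864² = 6597444.
m = ((-30378)·121810 − 17864·(-207890))/6597444 = 3350695/1649361; c = (2674·(-207890) − 17864·(-30378))/6597444 = -472331/235623.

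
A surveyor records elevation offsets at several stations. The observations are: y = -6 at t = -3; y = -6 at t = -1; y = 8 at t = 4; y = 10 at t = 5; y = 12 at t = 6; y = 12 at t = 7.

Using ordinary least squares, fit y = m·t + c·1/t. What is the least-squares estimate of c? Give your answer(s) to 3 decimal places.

Sums needed: Σt·t = 136, Σt·1/t = 6, Σ1/t·1/t = 222581/176400.
Right-hand side: Σt·y = 262, Σ1/t·y = 110/7.
So AᵀA·[m, c]ᵀ = Aᵀy: [[136, 6]; [6, 222581/176400]]·[m, c]ᵀ = [262, 110/7]ᵀ.
Eliminating c: (222581/176400)·(row 1) − 6·(row 2) gives (2990077/22050)·m = (222581/176400)·262 − 6·(110/7) = 20842111/88200, so m = 20842111/11960308.
Then c = ((110/7) − 6·(20842111/11960308))/(222581/176400) = 12461400/2990077.

c = 4.168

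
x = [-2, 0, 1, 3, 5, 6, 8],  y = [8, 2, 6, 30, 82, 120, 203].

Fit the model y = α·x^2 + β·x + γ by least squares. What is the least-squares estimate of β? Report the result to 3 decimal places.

β = 1.760

AᵀA·[α, β, γ]ᵀ = Aᵀy reads: 6115·α + 873·β + 139·γ = 19670;  873·α + 139·β + 21·γ = 2834;  139·α + 21·β + 7·γ = 451.
Row-reducing yields α = 12799/4332, β = 2541/1444, γ = 521/1083.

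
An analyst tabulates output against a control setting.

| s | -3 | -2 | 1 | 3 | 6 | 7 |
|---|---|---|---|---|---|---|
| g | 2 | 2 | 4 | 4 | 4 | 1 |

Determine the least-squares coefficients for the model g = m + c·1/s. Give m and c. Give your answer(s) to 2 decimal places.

With design matrix A, AᵀA = [[6, 17/21]; [17/21, 149/98]] and Aᵀg = [17, 94/21]ᵀ.
det = 6·(149/98) − (17/21)² = 3734/441.
m = (17·(149/98) − (17/21)·(94/21))/(3734/441) = 19601/7468; c = (6·(94/21) − (17/21)·17)/(3734/441) = 5775/3734.

m = 2.62, c = 1.55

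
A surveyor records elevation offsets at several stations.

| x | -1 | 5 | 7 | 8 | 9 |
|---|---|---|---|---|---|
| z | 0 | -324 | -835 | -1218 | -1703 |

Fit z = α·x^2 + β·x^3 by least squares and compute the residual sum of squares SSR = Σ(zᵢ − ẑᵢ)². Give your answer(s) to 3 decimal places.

SSR = 3.884

Entries of AᵀA: Σx^2·x^2 = 13684, Σx^2·x^3 = 111748, Σx^3·x^3 = 926860.
And Σx^2·z = -264910, Σx^3·z = -2192008.
So AᵀA·[α, β]ᵀ = Aᵀz: [[13684, 111748]; [111748, 926860]]·[α, β]ᵀ = [-264910, -2192008]ᵀ.
det = 13684·926860 − 111748² = 195536736.
α = ((-264910)·926860 − 111748·(-2192008))/195536736 = -8082953/2715788; β = (13684·(-2192008) − 111748·(-264910))/195536736 = -5448261/2715788.
Residuals: 658673/678947, 1595569/1357894, -716190/678947, -252790/678947, 757249/1357894; SSR = 5274337/1357894.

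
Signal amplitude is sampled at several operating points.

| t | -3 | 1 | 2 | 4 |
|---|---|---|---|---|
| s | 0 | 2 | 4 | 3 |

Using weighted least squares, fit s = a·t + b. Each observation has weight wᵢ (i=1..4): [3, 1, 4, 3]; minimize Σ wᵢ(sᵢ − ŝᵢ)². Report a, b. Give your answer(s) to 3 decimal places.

a = 0.514, b = 1.894

With design matrix A, AᵀWA = [[92, 12]; [12, 11]] and AᵀWs = [70, 27]ᵀ.
det = 92·11 − 12² = 868.
a = (70·11 − 12·27)/868 = 223/434; b = (92·27 − 12·70)/868 = 411/217.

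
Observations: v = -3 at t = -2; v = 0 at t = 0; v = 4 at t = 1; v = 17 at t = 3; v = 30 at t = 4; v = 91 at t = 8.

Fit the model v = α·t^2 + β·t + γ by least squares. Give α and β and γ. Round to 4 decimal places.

Normal-equation sums: Σt^2·t^2 = 4450, Σt^2·t = 596, Σt^2 = 94, Σt·t = 94, Σt = 14, Σ1 = 6.
Moment sums: Σt^2·v = 6449, Σt·v = 909, Σv = 139.
XᵀX·[α, β, γ]ᵀ = Xᵀv becomes [[4450, 596, 94]; [596, 94, 14]; [94, 14, 6]]·[α, β, γ]ᵀ = [6449, 909, 139]ᵀ.
Row-reducing yields α = 31313/30549, β = 98909/30549, γ = -9093/20366.

α = 1.0250, β = 3.2377, γ = -0.4465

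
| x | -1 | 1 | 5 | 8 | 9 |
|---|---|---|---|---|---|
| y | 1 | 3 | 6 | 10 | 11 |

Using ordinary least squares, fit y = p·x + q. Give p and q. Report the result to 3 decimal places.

p = 0.992, q = 1.835

Forming AᵀA = [[172, 22]; [22, 5]] and Aᵀy = [211, 31]ᵀ gives AᵀA·[p, q]ᵀ = Aᵀy.
Δ = 172·5 − 22² = 376.
p = (211·5 − 22·31)/376 = 373/376; q = (172·31 − 22·211)/376 = 345/188.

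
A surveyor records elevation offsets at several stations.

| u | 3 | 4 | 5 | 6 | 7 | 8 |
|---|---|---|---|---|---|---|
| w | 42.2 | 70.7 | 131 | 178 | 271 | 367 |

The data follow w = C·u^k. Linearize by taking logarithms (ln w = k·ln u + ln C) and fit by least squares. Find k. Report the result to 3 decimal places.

Taking logs, ln w = k·ln u + ln C, so regress ln w on ln u.
AᵀA = [[17.0401, 9.9115]; [9.9115, 6]], rhs = [50.3268, 29.5653]ᵀ  (here Σln u = 9.9115, Σ(ln u)² = 17.0401, Σln w = 29.5653, Σln u·ln w = 50.3268).
Solving (det = 4.0036): k = 2.22938, ln C = 1.24482.

k = 2.229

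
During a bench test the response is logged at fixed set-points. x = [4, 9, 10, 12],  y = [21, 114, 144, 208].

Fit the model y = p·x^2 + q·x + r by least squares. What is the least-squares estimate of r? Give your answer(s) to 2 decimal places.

r = 1.38

MᵀM·[p, q, r]ᵀ = Mᵀy reads: 37553·p + 3521·q + 341·r = 53922;  3521·p + 341·q + 35·r = 5046;  341·p + 35·q + 4·r = 487.
Row-reducing yields p = 6317/4092, q = -5255/4092, r = 943/682.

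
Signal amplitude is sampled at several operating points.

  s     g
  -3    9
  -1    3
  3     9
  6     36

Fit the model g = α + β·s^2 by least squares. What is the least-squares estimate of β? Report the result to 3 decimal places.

β = 0.964

XᵀX·[α, β]ᵀ = Xᵀg reads: 4·α + 55·β = 57;  55·α + 1459·β = 1461.
(Σ1 = 4, Σs^2 = 55, Σs^2·s^2 = 1459, Σg = 57, Σs^2·g = 1461.)
Determinant 4·1459 − 55² = 2811.
α = (57·1459 − 55·1461)/2811 = 936/937; β = (4·1461 − 55·57)/2811 = 903/937.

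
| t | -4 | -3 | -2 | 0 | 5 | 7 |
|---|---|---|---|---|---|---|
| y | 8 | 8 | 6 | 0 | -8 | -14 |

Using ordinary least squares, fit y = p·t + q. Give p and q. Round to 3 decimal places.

From the data, Σt·t = 103, Σt = 3, Σ1 = 6.
Right-hand side: Σt·y = -206, Σy = 0.
det = 103·6 − 3² = 609.
p = ((-206)·6 − 3·0)/609 = -412/203; q = (103·0 − 3·(-206))/609 = 206/203.

p = -2.030, q = 1.015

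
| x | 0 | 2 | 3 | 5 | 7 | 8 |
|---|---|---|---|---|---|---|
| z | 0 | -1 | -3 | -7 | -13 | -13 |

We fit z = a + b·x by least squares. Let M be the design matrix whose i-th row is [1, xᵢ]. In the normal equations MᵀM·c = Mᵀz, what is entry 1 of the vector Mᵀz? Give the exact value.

Entry 1 ↔ basis 1, so (Mᵀz)_{1} = Σᵢ zᵢ = (1)·(0) + (1)·(-1) + (1)·(-3) + (1)·(-7) + (1)·(-13) + (1)·(-13) = -37.

-37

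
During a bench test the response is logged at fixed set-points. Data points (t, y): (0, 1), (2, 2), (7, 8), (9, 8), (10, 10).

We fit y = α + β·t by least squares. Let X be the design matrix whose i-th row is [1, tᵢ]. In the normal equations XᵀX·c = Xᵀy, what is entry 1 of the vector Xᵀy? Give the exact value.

Entry 1 ↔ basis 1, so (Xᵀy)_{1} = Σᵢ yᵢ = (1)·(1) + (1)·(2) + (1)·(8) + (1)·(8) + (1)·(10) = 29.

29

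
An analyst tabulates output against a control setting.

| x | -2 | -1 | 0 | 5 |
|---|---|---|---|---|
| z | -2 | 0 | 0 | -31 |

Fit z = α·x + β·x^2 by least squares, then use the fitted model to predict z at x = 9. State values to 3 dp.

ẑ = -92.853

The normal system MᵀM·[α, β]ᵀ = Mᵀz is [[30, 116]; [116, 642]]·[α, β]ᵀ = [-151, -783]ᵀ.
Eliminating β: 642·(row 1) − 116·(row 2) gives 5804·α = 642·(-151) − 116·(-783) = -6114, so α = -3057/2902.
Then β = ((-783) − 116·(-3057/2902))/642 = -2987/2902.
At x = 9: ẑ = (-3057/2902)·(9) + (-2987/2902)·(81) = -134730/1451.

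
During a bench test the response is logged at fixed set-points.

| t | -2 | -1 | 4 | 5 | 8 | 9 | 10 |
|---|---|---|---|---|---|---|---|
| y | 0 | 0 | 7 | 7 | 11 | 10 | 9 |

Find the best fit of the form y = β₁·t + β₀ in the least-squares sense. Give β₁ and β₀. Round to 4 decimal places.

Forming MᵀM = [[291, 33]; [33, 7]] and Mᵀy = [331, 44]ᵀ gives MᵀM·[β₁, β₀]ᵀ = Mᵀy.
det = 291·7 − 33² = 948.
β₁ = (331·7 − 33·44)/948 = 865/948; β₀ = (291·44 − 33·331)/948 = 627/316.

β₁ = 0.9124, β₀ = 1.9842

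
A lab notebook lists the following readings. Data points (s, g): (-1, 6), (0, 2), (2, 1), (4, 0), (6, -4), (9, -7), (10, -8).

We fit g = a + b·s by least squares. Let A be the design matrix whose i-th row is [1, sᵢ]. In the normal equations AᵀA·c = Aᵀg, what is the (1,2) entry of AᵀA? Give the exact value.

30

Row 1 ↔ basis 1, column 2 ↔ basis s, so (AᵀA)_{1,2} = Σᵢ s = (1)·(-1) + (1)·(0) + (1)·(2) + (1)·(4) + (1)·(6) + (1)·(9) + (1)·(10) = 30.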